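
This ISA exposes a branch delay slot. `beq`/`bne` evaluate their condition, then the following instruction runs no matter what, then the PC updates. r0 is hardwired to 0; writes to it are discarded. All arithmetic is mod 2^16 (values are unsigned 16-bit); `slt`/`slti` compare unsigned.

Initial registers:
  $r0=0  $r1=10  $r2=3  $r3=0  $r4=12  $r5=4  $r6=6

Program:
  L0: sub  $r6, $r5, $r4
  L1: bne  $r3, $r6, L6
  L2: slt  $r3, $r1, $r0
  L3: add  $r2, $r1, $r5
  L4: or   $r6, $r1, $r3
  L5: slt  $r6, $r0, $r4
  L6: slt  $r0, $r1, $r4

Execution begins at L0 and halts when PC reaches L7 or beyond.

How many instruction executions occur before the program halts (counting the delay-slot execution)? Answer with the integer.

[0] sub  $r6, $r5, $r4  →  {$r0:0, $r1:10, $r2:3, $r3:0, $r4:12, $r5:4, $r6:65528}
[1] bne  $r3, $r6, L6  →  {$r0:0, $r1:10, $r2:3, $r3:0, $r4:12, $r5:4, $r6:65528}  ⟨branch taken⟩
[2] slt  $r3, $r1, $r0  →  {$r0:0, $r1:10, $r2:3, $r3:0, $r4:12, $r5:4, $r6:65528}
[6] slt  $r0, $r1, $r4  →  {$r0:0, $r1:10, $r2:3, $r3:0, $r4:12, $r5:4, $r6:65528}

4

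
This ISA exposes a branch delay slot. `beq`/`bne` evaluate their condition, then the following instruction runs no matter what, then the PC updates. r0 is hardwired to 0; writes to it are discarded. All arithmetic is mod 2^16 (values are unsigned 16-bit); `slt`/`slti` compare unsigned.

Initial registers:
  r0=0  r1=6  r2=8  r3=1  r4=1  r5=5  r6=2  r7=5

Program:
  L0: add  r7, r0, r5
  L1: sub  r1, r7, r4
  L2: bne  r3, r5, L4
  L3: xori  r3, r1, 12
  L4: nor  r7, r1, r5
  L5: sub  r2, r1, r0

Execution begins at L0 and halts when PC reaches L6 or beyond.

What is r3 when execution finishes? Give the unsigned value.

8

  step pc=0: add  r7, r0, r5  regs=(0,6,8,1,1,5,2,5)
  step pc=1: sub  r1, r7, r4  regs=(0,4,8,1,1,5,2,5)
  step pc=2: bne  r3, r5, L4  cond=T  regs=(0,4,8,1,1,5,2,5)
  step pc=3: xori  r3, r1, 12  regs=(0,4,8,8,1,5,2,5)
  step pc=4: nor  r7, r1, r5  regs=(0,4,8,8,1,5,2,65530)
  step pc=5: sub  r2, r1, r0  regs=(0,4,4,8,1,5,2,65530)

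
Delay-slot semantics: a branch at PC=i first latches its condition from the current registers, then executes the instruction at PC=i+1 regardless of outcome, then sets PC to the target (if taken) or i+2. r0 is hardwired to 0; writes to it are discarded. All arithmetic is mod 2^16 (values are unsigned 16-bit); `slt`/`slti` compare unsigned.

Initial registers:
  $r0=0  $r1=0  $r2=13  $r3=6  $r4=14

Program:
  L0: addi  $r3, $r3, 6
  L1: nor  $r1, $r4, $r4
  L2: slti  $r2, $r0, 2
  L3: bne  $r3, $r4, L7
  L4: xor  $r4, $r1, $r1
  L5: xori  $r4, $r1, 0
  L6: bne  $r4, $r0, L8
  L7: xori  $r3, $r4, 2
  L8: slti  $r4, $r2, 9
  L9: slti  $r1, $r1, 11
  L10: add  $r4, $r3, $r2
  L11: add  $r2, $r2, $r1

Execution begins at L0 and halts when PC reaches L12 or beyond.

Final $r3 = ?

2

  step pc=0: addi  $r3, $r3, 6  regs=(0,0,13,12,14)
  step pc=1: nor  $r1, $r4, $r4  regs=(0,65521,13,12,14)
  step pc=2: slti  $r2, $r0, 2  regs=(0,65521,1,12,14)
  step pc=3: bne  $r3, $r4, L7  cond=T  regs=(0,65521,1,12,14)
  step pc=4: xor  $r4, $r1, $r1  regs=(0,65521,1,12,0)
  step pc=7: xori  $r3, $r4, 2  regs=(0,65521,1,2,0)
  step pc=8: slti  $r4, $r2, 9  regs=(0,65521,1,2,1)
  step pc=9: slti  $r1, $r1, 11  regs=(0,0,1,2,1)
  step pc=10: add  $r4, $r3, $r2  regs=(0,0,1,2,3)
  step pc=11: add  $r2, $r2, $r1  regs=(0,0,1,2,3)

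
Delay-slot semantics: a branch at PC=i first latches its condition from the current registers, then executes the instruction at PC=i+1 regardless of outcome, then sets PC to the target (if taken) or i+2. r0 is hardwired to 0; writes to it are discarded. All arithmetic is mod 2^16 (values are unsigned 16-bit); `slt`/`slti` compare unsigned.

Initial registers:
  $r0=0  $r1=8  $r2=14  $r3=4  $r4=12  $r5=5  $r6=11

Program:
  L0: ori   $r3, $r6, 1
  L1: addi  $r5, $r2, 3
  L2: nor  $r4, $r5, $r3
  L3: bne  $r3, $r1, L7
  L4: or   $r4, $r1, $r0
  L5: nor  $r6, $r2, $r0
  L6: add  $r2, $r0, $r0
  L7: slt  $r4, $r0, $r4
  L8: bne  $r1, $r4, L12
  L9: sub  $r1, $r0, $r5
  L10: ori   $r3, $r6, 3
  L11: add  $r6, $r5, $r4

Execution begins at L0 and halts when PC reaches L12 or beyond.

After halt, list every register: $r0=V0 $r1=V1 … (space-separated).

$r0=0 $r1=65519 $r2=14 $r3=11 $r4=1 $r5=17 $r6=11

PC=0  ori   $r3, $r6, 1      | $r0=0 $r1=8 $r2=14 $r3=11 $r4=12 $r5=5 $r6=11
PC=1  addi  $r5, $r2, 3      | $r0=0 $r1=8 $r2=14 $r3=11 $r4=12 $r5=17 $r6=11
PC=2  nor  $r4, $r5, $r3     | $r0=0 $r1=8 $r2=14 $r3=11 $r4=65508 $r5=17 $r6=11
PC=3  bne  $r3, $r1, L7      | $r0=0 $r1=8 $r2=14 $r3=11 $r4=65508 $r5=17 $r6=11  [TAKEN]
PC=4  or   $r4, $r1, $r0     | $r0=0 $r1=8 $r2=14 $r3=11 $r4=8 $r5=17 $r6=11
PC=7  slt  $r4, $r0, $r4     | $r0=0 $r1=8 $r2=14 $r3=11 $r4=1 $r5=17 $r6=11
PC=8  bne  $r1, $r4, L12     | $r0=0 $r1=8 $r2=14 $r3=11 $r4=1 $r5=17 $r6=11  [TAKEN]
PC=9  sub  $r1, $r0, $r5     | $r0=0 $r1=65519 $r2=14 $r3=11 $r4=1 $r5=17 $r6=11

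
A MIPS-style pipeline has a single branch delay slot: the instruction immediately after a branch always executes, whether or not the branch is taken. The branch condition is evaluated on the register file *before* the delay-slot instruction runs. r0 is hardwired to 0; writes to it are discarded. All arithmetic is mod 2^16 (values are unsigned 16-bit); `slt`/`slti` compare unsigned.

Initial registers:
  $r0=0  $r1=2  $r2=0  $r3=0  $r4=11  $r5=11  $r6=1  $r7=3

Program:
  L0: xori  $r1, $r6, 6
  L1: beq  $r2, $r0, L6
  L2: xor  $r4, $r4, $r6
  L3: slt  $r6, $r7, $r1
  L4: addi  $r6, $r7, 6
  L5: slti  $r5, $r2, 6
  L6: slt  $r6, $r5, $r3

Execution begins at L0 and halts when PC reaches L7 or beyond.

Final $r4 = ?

10

PC=0  xori  $r1, $r6, 6      | $r0=0 $r1=7 $r2=0 $r3=0 $r4=11 $r5=11 $r6=1 $r7=3
PC=1  beq  $r2, $r0, L6      | $r0=0 $r1=7 $r2=0 $r3=0 $r4=11 $r5=11 $r6=1 $r7=3  [TAKEN]
PC=2  xor  $r4, $r4, $r6     | $r0=0 $r1=7 $r2=0 $r3=0 $r4=10 $r5=11 $r6=1 $r7=3
PC=6  slt  $r6, $r5, $r3     | $r0=0 $r1=7 $r2=0 $r3=0 $r4=10 $r5=11 $r6=0 $r7=3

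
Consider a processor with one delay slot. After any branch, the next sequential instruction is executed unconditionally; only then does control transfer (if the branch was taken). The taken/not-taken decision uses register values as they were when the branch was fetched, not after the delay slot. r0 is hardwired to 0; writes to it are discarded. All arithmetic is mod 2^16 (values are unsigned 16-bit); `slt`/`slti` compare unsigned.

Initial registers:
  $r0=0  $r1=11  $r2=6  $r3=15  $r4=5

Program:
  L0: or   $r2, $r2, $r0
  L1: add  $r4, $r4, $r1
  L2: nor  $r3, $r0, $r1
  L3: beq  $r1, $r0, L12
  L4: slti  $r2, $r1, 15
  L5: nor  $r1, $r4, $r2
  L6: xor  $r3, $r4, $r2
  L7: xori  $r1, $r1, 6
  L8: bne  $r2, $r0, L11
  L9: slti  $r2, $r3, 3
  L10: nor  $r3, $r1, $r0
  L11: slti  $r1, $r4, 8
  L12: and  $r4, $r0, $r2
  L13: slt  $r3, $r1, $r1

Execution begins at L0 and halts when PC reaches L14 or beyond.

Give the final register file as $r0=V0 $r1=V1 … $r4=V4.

$r0=0 $r1=0 $r2=0 $r3=0 $r4=0

  step pc=0: or   $r2, $r2, $r0  regs=(0,11,6,15,5)
  step pc=1: add  $r4, $r4, $r1  regs=(0,11,6,15,16)
  step pc=2: nor  $r3, $r0, $r1  regs=(0,11,6,65524,16)
  step pc=3: beq  $r1, $r0, L12  cond=F  regs=(0,11,6,65524,16)
  step pc=4: slti  $r2, $r1, 15  regs=(0,11,1,65524,16)
  step pc=5: nor  $r1, $r4, $r2  regs=(0,65518,1,65524,16)
  step pc=6: xor  $r3, $r4, $r2  regs=(0,65518,1,17,16)
  step pc=7: xori  $r1, $r1, 6  regs=(0,65512,1,17,16)
  step pc=8: bne  $r2, $r0, L11  cond=T  regs=(0,65512,1,17,16)
  step pc=9: slti  $r2, $r3, 3  regs=(0,65512,0,17,16)
  step pc=11: slti  $r1, $r4, 8  regs=(0,0,0,17,16)
  step pc=12: and  $r4, $r0, $r2  regs=(0,0,0,17,0)
  step pc=13: slt  $r3, $r1, $r1  regs=(0,0,0,0,0)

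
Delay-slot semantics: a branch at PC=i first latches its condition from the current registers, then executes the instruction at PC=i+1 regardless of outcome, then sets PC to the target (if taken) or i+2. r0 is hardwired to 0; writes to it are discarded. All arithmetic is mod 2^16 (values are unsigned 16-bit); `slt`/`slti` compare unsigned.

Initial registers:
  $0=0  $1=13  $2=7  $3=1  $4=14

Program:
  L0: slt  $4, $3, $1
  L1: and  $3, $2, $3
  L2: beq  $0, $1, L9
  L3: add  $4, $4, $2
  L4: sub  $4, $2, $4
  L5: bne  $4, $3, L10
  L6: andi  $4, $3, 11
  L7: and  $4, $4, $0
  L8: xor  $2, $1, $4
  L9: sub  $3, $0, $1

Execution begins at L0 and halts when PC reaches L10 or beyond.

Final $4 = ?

  step pc=0: slt  $4, $3, $1  regs=(0,13,7,1,1)
  step pc=1: and  $3, $2, $3  regs=(0,13,7,1,1)
  step pc=2: beq  $0, $1, L9  cond=F  regs=(0,13,7,1,1)
  step pc=3: add  $4, $4, $2  regs=(0,13,7,1,8)
  step pc=4: sub  $4, $2, $4  regs=(0,13,7,1,65535)
  step pc=5: bne  $4, $3, L10  cond=T  regs=(0,13,7,1,65535)
  step pc=6: andi  $4, $3, 11  regs=(0,13,7,1,1)

1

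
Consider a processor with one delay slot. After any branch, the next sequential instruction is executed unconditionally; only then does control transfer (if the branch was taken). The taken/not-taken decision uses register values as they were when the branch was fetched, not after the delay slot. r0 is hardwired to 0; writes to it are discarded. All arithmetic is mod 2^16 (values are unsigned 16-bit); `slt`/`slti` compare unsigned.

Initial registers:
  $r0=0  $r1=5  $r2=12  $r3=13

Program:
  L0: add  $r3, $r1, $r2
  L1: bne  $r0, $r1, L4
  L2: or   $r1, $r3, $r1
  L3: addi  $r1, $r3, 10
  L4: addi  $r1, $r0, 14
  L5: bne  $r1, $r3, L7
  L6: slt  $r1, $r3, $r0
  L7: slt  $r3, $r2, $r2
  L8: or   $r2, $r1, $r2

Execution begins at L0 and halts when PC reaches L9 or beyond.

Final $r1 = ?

0

#0 add  $r3, $r1, $r2 ; 0/5/12/17
#1 bne  $r0, $r1, L4 ; 0/5/12/17 ; →target
#2 or   $r1, $r3, $r1 ; 0/21/12/17
#4 addi  $r1, $r0, 14 ; 0/14/12/17
#5 bne  $r1, $r3, L7 ; 0/14/12/17 ; →target
#6 slt  $r1, $r3, $r0 ; 0/0/12/17
#7 slt  $r3, $r2, $r2 ; 0/0/12/0
#8 or   $r2, $r1, $r2 ; 0/0/12/0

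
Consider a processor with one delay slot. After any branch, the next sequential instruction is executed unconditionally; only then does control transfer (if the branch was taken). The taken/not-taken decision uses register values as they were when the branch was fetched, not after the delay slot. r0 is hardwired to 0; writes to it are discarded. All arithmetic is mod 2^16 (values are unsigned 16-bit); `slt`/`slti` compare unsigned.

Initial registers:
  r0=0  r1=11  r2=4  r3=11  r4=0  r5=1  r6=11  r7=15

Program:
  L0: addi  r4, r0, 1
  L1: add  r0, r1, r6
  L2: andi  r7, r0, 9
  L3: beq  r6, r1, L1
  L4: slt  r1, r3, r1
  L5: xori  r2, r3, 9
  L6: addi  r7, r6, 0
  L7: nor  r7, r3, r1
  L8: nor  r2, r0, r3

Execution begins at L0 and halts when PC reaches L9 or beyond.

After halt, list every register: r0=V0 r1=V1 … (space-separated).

r0=0 r1=0 r2=65524 r3=11 r4=1 r5=1 r6=11 r7=65524

[0] addi  r4, r0, 1  →  {r0:0, r1:11, r2:4, r3:11, r4:1, r5:1, r6:11, r7:15}
[1] add  r0, r1, r6  →  {r0:0, r1:11, r2:4, r3:11, r4:1, r5:1, r6:11, r7:15}
[2] andi  r7, r0, 9  →  {r0:0, r1:11, r2:4, r3:11, r4:1, r5:1, r6:11, r7:0}
[3] beq  r6, r1, L1  →  {r0:0, r1:11, r2:4, r3:11, r4:1, r5:1, r6:11, r7:0}  ⟨branch taken⟩
[4] slt  r1, r3, r1  →  {r0:0, r1:0, r2:4, r3:11, r4:1, r5:1, r6:11, r7:0}
[1] add  r0, r1, r6  →  {r0:0, r1:0, r2:4, r3:11, r4:1, r5:1, r6:11, r7:0}
[2] andi  r7, r0, 9  →  {r0:0, r1:0, r2:4, r3:11, r4:1, r5:1, r6:11, r7:0}
[3] beq  r6, r1, L1  →  {r0:0, r1:0, r2:4, r3:11, r4:1, r5:1, r6:11, r7:0}  ⟨branch fallthrough⟩
[4] slt  r1, r3, r1  →  {r0:0, r1:0, r2:4, r3:11, r4:1, r5:1, r6:11, r7:0}
[5] xori  r2, r3, 9  →  {r0:0, r1:0, r2:2, r3:11, r4:1, r5:1, r6:11, r7:0}
[6] addi  r7, r6, 0  →  {r0:0, r1:0, r2:2, r3:11, r4:1, r5:1, r6:11, r7:11}
[7] nor  r7, r3, r1  →  {r0:0, r1:0, r2:2, r3:11, r4:1, r5:1, r6:11, r7:65524}
[8] nor  r2, r0, r3  →  {r0:0, r1:0, r2:65524, r3:11, r4:1, r5:1, r6:11, r7:65524}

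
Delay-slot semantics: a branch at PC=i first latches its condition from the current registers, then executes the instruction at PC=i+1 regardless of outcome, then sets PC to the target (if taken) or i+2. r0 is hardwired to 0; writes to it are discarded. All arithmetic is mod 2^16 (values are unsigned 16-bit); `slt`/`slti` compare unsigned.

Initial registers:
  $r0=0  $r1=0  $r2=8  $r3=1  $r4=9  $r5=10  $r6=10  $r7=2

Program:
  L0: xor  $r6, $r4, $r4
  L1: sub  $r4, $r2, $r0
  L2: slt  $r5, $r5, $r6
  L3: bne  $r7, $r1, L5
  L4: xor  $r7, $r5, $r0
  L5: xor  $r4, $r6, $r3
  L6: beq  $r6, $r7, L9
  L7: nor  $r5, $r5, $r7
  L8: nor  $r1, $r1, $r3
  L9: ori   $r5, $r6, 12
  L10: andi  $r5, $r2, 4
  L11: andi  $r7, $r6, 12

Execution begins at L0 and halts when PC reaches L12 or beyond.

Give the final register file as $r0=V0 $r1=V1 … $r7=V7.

$r0=0 $r1=0 $r2=8 $r3=1 $r4=1 $r5=0 $r6=0 $r7=0

[0] xor  $r6, $r4, $r4  →  {$r0:0, $r1:0, $r2:8, $r3:1, $r4:9, $r5:10, $r6:0, $r7:2}
[1] sub  $r4, $r2, $r0  →  {$r0:0, $r1:0, $r2:8, $r3:1, $r4:8, $r5:10, $r6:0, $r7:2}
[2] slt  $r5, $r5, $r6  →  {$r0:0, $r1:0, $r2:8, $r3:1, $r4:8, $r5:0, $r6:0, $r7:2}
[3] bne  $r7, $r1, L5  →  {$r0:0, $r1:0, $r2:8, $r3:1, $r4:8, $r5:0, $r6:0, $r7:2}  ⟨branch taken⟩
[4] xor  $r7, $r5, $r0  →  {$r0:0, $r1:0, $r2:8, $r3:1, $r4:8, $r5:0, $r6:0, $r7:0}
[5] xor  $r4, $r6, $r3  →  {$r0:0, $r1:0, $r2:8, $r3:1, $r4:1, $r5:0, $r6:0, $r7:0}
[6] beq  $r6, $r7, L9  →  {$r0:0, $r1:0, $r2:8, $r3:1, $r4:1, $r5:0, $r6:0, $r7:0}  ⟨branch taken⟩
[7] nor  $r5, $r5, $r7  →  {$r0:0, $r1:0, $r2:8, $r3:1, $r4:1, $r5:65535, $r6:0, $r7:0}
[9] ori   $r5, $r6, 12  →  {$r0:0, $r1:0, $r2:8, $r3:1, $r4:1, $r5:12, $r6:0, $r7:0}
[10] andi  $r5, $r2, 4  →  {$r0:0, $r1:0, $r2:8, $r3:1, $r4:1, $r5:0, $r6:0, $r7:0}
[11] andi  $r7, $r6, 12  →  {$r0:0, $r1:0, $r2:8, $r3:1, $r4:1, $r5:0, $r6:0, $r7:0}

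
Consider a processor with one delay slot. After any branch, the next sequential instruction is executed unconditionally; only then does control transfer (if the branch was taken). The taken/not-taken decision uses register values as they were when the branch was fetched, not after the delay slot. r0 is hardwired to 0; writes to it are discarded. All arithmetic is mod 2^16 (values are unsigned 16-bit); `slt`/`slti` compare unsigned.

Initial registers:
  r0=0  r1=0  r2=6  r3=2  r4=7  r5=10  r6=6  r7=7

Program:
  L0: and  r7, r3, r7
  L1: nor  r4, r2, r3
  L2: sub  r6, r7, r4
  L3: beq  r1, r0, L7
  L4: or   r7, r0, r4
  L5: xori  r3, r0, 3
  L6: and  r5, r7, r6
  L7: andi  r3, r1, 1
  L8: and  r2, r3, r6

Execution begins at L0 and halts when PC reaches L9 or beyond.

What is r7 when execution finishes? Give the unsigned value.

65529

PC=0  and  r7, r3, r7        | r0=0 r1=0 r2=6 r3=2 r4=7 r5=10 r6=6 r7=2
PC=1  nor  r4, r2, r3        | r0=0 r1=0 r2=6 r3=2 r4=65529 r5=10 r6=6 r7=2
PC=2  sub  r6, r7, r4        | r0=0 r1=0 r2=6 r3=2 r4=65529 r5=10 r6=9 r7=2
PC=3  beq  r1, r0, L7        | r0=0 r1=0 r2=6 r3=2 r4=65529 r5=10 r6=9 r7=2  [TAKEN]
PC=4  or   r7, r0, r4        | r0=0 r1=0 r2=6 r3=2 r4=65529 r5=10 r6=9 r7=65529
PC=7  andi  r3, r1, 1        | r0=0 r1=0 r2=6 r3=0 r4=65529 r5=10 r6=9 r7=65529
PC=8  and  r2, r3, r6        | r0=0 r1=0 r2=0 r3=0 r4=65529 r5=10 r6=9 r7=65529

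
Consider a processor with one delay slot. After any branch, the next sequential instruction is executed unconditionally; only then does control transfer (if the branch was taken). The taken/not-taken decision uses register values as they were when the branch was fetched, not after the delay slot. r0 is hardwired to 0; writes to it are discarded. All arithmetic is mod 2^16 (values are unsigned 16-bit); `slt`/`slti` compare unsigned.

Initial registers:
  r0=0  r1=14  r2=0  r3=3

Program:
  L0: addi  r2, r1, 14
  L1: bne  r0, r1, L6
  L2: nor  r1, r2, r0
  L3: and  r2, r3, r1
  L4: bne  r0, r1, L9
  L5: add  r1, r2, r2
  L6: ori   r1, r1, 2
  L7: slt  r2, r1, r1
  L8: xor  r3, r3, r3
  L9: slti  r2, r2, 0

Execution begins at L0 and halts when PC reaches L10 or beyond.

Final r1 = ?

#0 addi  r2, r1, 14 ; 0/14/28/3
#1 bne  r0, r1, L6 ; 0/14/28/3 ; →target
#2 nor  r1, r2, r0 ; 0/65507/28/3
#6 ori   r1, r1, 2 ; 0/65507/28/3
#7 slt  r2, r1, r1 ; 0/65507/0/3
#8 xor  r3, r3, r3 ; 0/65507/0/0
#9 slti  r2, r2, 0 ; 0/65507/0/0

65507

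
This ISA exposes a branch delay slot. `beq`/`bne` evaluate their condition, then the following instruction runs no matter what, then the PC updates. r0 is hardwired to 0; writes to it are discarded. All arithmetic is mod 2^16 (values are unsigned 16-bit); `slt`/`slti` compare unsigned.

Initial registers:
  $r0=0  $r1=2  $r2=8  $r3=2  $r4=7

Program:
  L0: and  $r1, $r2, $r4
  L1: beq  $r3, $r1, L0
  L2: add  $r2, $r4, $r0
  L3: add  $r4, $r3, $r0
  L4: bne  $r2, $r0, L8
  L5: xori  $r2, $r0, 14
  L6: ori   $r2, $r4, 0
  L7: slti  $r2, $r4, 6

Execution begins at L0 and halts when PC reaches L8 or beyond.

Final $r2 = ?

  step pc=0: and  $r1, $r2, $r4  regs=(0,0,8,2,7)
  step pc=1: beq  $r3, $r1, L0  cond=F  regs=(0,0,8,2,7)
  step pc=2: add  $r2, $r4, $r0  regs=(0,0,7,2,7)
  step pc=3: add  $r4, $r3, $r0  regs=(0,0,7,2,2)
  step pc=4: bne  $r2, $r0, L8  cond=T  regs=(0,0,7,2,2)
  step pc=5: xori  $r2, $r0, 14  regs=(0,0,14,2,2)

14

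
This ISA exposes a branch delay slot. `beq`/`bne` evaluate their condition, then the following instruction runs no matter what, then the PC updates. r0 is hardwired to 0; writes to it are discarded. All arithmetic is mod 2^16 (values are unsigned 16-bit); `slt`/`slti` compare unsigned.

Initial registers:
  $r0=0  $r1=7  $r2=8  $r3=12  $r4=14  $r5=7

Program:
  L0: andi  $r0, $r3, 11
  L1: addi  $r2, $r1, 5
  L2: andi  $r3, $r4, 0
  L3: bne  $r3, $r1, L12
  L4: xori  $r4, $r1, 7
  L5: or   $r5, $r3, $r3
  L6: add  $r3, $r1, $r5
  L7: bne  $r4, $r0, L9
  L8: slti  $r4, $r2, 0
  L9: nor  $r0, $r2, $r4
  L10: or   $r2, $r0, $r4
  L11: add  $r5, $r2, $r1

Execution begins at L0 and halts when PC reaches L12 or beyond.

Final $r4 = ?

#0 andi  $r0, $r3, 11 ; 0/7/8/12/14/7
#1 addi  $r2, $r1, 5 ; 0/7/12/12/14/7
#2 andi  $r3, $r4, 0 ; 0/7/12/0/14/7
#3 bne  $r3, $r1, L12 ; 0/7/12/0/14/7 ; →target
#4 xori  $r4, $r1, 7 ; 0/7/12/0/0/7

0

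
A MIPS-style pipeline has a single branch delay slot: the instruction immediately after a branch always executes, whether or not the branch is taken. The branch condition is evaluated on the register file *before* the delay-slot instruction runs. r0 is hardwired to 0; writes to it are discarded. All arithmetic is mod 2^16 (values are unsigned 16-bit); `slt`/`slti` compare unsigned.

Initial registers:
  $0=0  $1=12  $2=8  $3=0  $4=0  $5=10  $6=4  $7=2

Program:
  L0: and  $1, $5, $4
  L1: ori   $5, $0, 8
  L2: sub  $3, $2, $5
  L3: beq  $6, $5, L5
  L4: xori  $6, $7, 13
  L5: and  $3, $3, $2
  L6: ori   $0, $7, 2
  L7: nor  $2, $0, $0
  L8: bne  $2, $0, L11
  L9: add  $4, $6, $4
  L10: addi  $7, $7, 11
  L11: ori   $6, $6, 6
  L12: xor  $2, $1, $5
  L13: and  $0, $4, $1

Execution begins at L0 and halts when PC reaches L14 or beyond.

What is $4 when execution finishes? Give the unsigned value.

15

[0] and  $1, $5, $4  →  {$0:0, $1:0, $2:8, $3:0, $4:0, $5:10, $6:4, $7:2}
[1] ori   $5, $0, 8  →  {$0:0, $1:0, $2:8, $3:0, $4:0, $5:8, $6:4, $7:2}
[2] sub  $3, $2, $5  →  {$0:0, $1:0, $2:8, $3:0, $4:0, $5:8, $6:4, $7:2}
[3] beq  $6, $5, L5  →  {$0:0, $1:0, $2:8, $3:0, $4:0, $5:8, $6:4, $7:2}  ⟨branch fallthrough⟩
[4] xori  $6, $7, 13  →  {$0:0, $1:0, $2:8, $3:0, $4:0, $5:8, $6:15, $7:2}
[5] and  $3, $3, $2  →  {$0:0, $1:0, $2:8, $3:0, $4:0, $5:8, $6:15, $7:2}
[6] ori   $0, $7, 2  →  {$0:0, $1:0, $2:8, $3:0, $4:0, $5:8, $6:15, $7:2}
[7] nor  $2, $0, $0  →  {$0:0, $1:0, $2:65535, $3:0, $4:0, $5:8, $6:15, $7:2}
[8] bne  $2, $0, L11  →  {$0:0, $1:0, $2:65535, $3:0, $4:0, $5:8, $6:15, $7:2}  ⟨branch taken⟩
[9] add  $4, $6, $4  →  {$0:0, $1:0, $2:65535, $3:0, $4:15, $5:8, $6:15, $7:2}
[11] ori   $6, $6, 6  →  {$0:0, $1:0, $2:65535, $3:0, $4:15, $5:8, $6:15, $7:2}
[12] xor  $2, $1, $5  →  {$0:0, $1:0, $2:8, $3:0, $4:15, $5:8, $6:15, $7:2}
[13] and  $0, $4, $1  →  {$0:0, $1:0, $2:8, $3:0, $4:15, $5:8, $6:15, $7:2}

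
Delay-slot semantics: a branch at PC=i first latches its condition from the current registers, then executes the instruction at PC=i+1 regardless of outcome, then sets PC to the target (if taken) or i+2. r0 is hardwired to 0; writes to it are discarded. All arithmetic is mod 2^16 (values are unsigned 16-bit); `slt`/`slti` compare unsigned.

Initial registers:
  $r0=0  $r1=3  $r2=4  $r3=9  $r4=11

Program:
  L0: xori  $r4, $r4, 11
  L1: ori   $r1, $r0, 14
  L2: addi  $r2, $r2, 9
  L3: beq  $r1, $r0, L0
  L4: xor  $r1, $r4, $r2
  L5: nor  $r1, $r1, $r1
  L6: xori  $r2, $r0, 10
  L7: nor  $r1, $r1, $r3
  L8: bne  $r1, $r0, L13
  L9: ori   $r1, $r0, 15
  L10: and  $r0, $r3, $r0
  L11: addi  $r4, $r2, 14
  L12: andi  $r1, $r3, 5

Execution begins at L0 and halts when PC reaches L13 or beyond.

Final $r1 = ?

15

  step pc=0: xori  $r4, $r4, 11  regs=(0,3,4,9,0)
  step pc=1: ori   $r1, $r0, 14  regs=(0,14,4,9,0)
  step pc=2: addi  $r2, $r2, 9  regs=(0,14,13,9,0)
  step pc=3: beq  $r1, $r0, L0  cond=F  regs=(0,14,13,9,0)
  step pc=4: xor  $r1, $r4, $r2  regs=(0,13,13,9,0)
  step pc=5: nor  $r1, $r1, $r1  regs=(0,65522,13,9,0)
  step pc=6: xori  $r2, $r0, 10  regs=(0,65522,10,9,0)
  step pc=7: nor  $r1, $r1, $r3  regs=(0,4,10,9,0)
  step pc=8: bne  $r1, $r0, L13  cond=T  regs=(0,4,10,9,0)
  step pc=9: ori   $r1, $r0, 15  regs=(0,15,10,9,0)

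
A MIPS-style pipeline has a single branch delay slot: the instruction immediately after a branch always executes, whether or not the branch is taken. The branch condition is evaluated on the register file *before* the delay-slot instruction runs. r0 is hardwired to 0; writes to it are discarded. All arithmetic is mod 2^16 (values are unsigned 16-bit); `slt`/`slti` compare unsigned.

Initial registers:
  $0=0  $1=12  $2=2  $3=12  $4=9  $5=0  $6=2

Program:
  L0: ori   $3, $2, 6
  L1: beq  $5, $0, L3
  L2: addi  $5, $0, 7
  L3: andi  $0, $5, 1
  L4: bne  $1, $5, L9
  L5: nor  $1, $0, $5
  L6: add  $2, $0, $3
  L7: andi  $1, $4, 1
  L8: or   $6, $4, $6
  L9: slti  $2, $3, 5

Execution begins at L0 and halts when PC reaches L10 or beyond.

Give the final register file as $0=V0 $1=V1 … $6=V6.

[0] ori   $3, $2, 6  →  {$0:0, $1:12, $2:2, $3:6, $4:9, $5:0, $6:2}
[1] beq  $5, $0, L3  →  {$0:0, $1:12, $2:2, $3:6, $4:9, $5:0, $6:2}  ⟨branch taken⟩
[2] addi  $5, $0, 7  →  {$0:0, $1:12, $2:2, $3:6, $4:9, $5:7, $6:2}
[3] andi  $0, $5, 1  →  {$0:0, $1:12, $2:2, $3:6, $4:9, $5:7, $6:2}
[4] bne  $1, $5, L9  →  {$0:0, $1:12, $2:2, $3:6, $4:9, $5:7, $6:2}  ⟨branch taken⟩
[5] nor  $1, $0, $5  →  {$0:0, $1:65528, $2:2, $3:6, $4:9, $5:7, $6:2}
[9] slti  $2, $3, 5  →  {$0:0, $1:65528, $2:0, $3:6, $4:9, $5:7, $6:2}

$0=0 $1=65528 $2=0 $3=6 $4=9 $5=7 $6=2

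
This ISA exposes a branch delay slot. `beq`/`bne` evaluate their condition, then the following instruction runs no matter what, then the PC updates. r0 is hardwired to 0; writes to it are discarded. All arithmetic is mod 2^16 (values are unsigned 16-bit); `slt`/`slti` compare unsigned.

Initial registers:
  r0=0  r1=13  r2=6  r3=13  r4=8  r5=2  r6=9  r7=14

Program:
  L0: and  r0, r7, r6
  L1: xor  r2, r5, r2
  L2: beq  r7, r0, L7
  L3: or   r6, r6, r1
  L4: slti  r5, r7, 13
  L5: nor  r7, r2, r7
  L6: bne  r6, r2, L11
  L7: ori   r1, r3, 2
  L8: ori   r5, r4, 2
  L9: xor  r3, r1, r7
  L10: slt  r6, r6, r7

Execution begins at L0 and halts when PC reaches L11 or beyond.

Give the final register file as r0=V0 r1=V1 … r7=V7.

[0] and  r0, r7, r6  →  {r0:0, r1:13, r2:6, r3:13, r4:8, r5:2, r6:9, r7:14}
[1] xor  r2, r5, r2  →  {r0:0, r1:13, r2:4, r3:13, r4:8, r5:2, r6:9, r7:14}
[2] beq  r7, r0, L7  →  {r0:0, r1:13, r2:4, r3:13, r4:8, r5:2, r6:9, r7:14}  ⟨branch fallthrough⟩
[3] or   r6, r6, r1  →  {r0:0, r1:13, r2:4, r3:13, r4:8, r5:2, r6:13, r7:14}
[4] slti  r5, r7, 13  →  {r0:0, r1:13, r2:4, r3:13, r4:8, r5:0, r6:13, r7:14}
[5] nor  r7, r2, r7  →  {r0:0, r1:13, r2:4, r3:13, r4:8, r5:0, r6:13, r7:65521}
[6] bne  r6, r2, L11  →  {r0:0, r1:13, r2:4, r3:13, r4:8, r5:0, r6:13, r7:65521}  ⟨branch taken⟩
[7] ori   r1, r3, 2  →  {r0:0, r1:15, r2:4, r3:13, r4:8, r5:0, r6:13, r7:65521}

r0=0 r1=15 r2=4 r3=13 r4=8 r5=0 r6=13 r7=65521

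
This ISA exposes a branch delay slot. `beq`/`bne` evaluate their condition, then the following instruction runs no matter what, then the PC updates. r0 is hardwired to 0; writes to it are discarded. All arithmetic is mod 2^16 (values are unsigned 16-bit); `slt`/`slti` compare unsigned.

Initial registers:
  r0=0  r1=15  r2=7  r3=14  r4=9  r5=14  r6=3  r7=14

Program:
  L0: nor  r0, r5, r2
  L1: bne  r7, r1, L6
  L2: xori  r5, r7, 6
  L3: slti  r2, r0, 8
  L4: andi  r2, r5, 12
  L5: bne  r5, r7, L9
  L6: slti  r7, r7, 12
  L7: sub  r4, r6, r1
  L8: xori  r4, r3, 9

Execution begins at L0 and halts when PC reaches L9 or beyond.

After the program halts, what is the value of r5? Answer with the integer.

8

PC=0  nor  r0, r5, r2        | r0=0 r1=15 r2=7 r3=14 r4=9 r5=14 r6=3 r7=14
PC=1  bne  r7, r1, L6        | r0=0 r1=15 r2=7 r3=14 r4=9 r5=14 r6=3 r7=14  [TAKEN]
PC=2  xori  r5, r7, 6        | r0=0 r1=15 r2=7 r3=14 r4=9 r5=8 r6=3 r7=14
PC=6  slti  r7, r7, 12       | r0=0 r1=15 r2=7 r3=14 r4=9 r5=8 r6=3 r7=0
PC=7  sub  r4, r6, r1        | r0=0 r1=15 r2=7 r3=14 r4=65524 r5=8 r6=3 r7=0
PC=8  xori  r4, r3, 9        | r0=0 r1=15 r2=7 r3=14 r4=7 r5=8 r6=3 r7=0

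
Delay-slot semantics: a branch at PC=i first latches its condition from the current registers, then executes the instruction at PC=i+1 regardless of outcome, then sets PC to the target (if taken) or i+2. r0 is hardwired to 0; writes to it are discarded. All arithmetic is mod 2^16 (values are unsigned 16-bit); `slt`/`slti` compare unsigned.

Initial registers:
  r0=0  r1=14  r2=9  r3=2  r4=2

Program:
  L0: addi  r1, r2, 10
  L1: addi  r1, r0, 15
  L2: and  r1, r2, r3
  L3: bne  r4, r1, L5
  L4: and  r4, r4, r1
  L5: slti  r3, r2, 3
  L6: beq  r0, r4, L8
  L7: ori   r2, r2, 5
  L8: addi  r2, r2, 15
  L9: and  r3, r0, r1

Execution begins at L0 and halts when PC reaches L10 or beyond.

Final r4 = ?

PC=0  addi  r1, r2, 10       | r0=0 r1=19 r2=9 r3=2 r4=2
PC=1  addi  r1, r0, 15       | r0=0 r1=15 r2=9 r3=2 r4=2
PC=2  and  r1, r2, r3        | r0=0 r1=0 r2=9 r3=2 r4=2
PC=3  bne  r4, r1, L5        | r0=0 r1=0 r2=9 r3=2 r4=2  [TAKEN]
PC=4  and  r4, r4, r1        | r0=0 r1=0 r2=9 r3=2 r4=0
PC=5  slti  r3, r2, 3        | r0=0 r1=0 r2=9 r3=0 r4=0
PC=6  beq  r0, r4, L8        | r0=0 r1=0 r2=9 r3=0 r4=0  [TAKEN]
PC=7  ori   r2, r2, 5        | r0=0 r1=0 r2=13 r3=0 r4=0
PC=8  addi  r2, r2, 15       | r0=0 r1=0 r2=28 r3=0 r4=0
PC=9  and  r3, r0, r1        | r0=0 r1=0 r2=28 r3=0 r4=0

0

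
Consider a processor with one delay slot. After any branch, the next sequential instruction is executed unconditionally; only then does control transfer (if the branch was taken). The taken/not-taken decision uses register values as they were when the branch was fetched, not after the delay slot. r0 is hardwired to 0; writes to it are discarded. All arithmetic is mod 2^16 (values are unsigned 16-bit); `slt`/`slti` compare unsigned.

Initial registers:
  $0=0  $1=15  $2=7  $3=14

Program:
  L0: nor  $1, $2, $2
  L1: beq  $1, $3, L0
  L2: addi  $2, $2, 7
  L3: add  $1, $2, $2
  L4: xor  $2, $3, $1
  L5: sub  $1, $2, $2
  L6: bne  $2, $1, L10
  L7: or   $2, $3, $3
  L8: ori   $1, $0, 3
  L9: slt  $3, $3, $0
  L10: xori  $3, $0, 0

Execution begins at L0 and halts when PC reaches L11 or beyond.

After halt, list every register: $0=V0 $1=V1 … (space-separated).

$0=0 $1=0 $2=14 $3=0

[0] nor  $1, $2, $2  →  {$0:0, $1:65528, $2:7, $3:14}
[1] beq  $1, $3, L0  →  {$0:0, $1:65528, $2:7, $3:14}  ⟨branch fallthrough⟩
[2] addi  $2, $2, 7  →  {$0:0, $1:65528, $2:14, $3:14}
[3] add  $1, $2, $2  →  {$0:0, $1:28, $2:14, $3:14}
[4] xor  $2, $3, $1  →  {$0:0, $1:28, $2:18, $3:14}
[5] sub  $1, $2, $2  →  {$0:0, $1:0, $2:18, $3:14}
[6] bne  $2, $1, L10  →  {$0:0, $1:0, $2:18, $3:14}  ⟨branch taken⟩
[7] or   $2, $3, $3  →  {$0:0, $1:0, $2:14, $3:14}
[10] xori  $3, $0, 0  →  {$0:0, $1:0, $2:14, $3:0}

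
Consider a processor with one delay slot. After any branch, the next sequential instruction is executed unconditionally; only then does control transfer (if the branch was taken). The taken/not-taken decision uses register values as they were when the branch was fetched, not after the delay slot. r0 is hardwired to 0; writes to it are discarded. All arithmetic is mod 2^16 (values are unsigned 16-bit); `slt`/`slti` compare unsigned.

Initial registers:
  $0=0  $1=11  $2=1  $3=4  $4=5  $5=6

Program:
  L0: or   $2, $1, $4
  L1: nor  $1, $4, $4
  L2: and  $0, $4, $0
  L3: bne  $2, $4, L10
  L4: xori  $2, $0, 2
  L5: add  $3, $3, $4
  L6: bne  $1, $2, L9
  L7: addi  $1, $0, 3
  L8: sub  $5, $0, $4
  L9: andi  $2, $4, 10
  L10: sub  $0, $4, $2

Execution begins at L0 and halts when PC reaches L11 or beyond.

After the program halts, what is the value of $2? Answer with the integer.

[0] or   $2, $1, $4  →  {$0:0, $1:11, $2:15, $3:4, $4:5, $5:6}
[1] nor  $1, $4, $4  →  {$0:0, $1:65530, $2:15, $3:4, $4:5, $5:6}
[2] and  $0, $4, $0  →  {$0:0, $1:65530, $2:15, $3:4, $4:5, $5:6}
[3] bne  $2, $4, L10  →  {$0:0, $1:65530, $2:15, $3:4, $4:5, $5:6}  ⟨branch taken⟩
[4] xori  $2, $0, 2  →  {$0:0, $1:65530, $2:2, $3:4, $4:5, $5:6}
[10] sub  $0, $4, $2  →  {$0:0, $1:65530, $2:2, $3:4, $4:5, $5:6}

2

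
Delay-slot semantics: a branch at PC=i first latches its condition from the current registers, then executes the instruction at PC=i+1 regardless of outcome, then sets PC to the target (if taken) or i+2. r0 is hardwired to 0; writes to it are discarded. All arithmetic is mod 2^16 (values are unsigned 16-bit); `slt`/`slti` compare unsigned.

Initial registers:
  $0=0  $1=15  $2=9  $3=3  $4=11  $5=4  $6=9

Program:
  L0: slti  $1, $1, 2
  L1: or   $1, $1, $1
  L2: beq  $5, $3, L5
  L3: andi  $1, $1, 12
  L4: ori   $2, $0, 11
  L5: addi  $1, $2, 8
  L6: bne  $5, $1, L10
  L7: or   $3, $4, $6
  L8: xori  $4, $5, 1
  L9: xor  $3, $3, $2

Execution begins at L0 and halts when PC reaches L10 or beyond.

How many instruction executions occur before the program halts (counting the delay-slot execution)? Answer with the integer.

  step pc=0: slti  $1, $1, 2  regs=(0,0,9,3,11,4,9)
  step pc=1: or   $1, $1, $1  regs=(0,0,9,3,11,4,9)
  step pc=2: beq  $5, $3, L5  cond=F  regs=(0,0,9,3,11,4,9)
  step pc=3: andi  $1, $1, 12  regs=(0,0,9,3,11,4,9)
  step pc=4: ori   $2, $0, 11  regs=(0,0,11,3,11,4,9)
  step pc=5: addi  $1, $2, 8  regs=(0,19,11,3,11,4,9)
  step pc=6: bne  $5, $1, L10  cond=T  regs=(0,19,11,3,11,4,9)
  step pc=7: or   $3, $4, $6  regs=(0,19,11,11,11,4,9)

8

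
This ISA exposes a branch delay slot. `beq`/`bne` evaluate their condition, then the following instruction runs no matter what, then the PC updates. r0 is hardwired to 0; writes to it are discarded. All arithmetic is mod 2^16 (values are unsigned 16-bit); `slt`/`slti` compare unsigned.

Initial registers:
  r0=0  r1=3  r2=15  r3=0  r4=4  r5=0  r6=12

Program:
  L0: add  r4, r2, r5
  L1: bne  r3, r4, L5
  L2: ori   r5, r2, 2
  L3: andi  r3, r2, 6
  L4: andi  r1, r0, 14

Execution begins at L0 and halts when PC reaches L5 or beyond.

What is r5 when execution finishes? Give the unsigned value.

15

  step pc=0: add  r4, r2, r5  regs=(0,3,15,0,15,0,12)
  step pc=1: bne  r3, r4, L5  cond=T  regs=(0,3,15,0,15,0,12)
  step pc=2: ori   r5, r2, 2  regs=(0,3,15,0,15,15,12)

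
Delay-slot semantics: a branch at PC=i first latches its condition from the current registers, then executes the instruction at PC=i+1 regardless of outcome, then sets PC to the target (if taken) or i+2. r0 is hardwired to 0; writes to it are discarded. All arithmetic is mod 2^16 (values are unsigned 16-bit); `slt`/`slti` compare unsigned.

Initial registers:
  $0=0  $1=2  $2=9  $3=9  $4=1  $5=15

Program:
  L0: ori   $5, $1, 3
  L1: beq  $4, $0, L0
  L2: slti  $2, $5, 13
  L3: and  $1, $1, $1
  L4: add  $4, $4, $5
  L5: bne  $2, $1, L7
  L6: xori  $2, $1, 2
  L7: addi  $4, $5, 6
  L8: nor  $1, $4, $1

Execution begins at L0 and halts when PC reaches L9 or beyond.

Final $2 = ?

0

#0 ori   $5, $1, 3 ; 0/2/9/9/1/3
#1 beq  $4, $0, L0 ; 0/2/9/9/1/3 ; →fallthru
#2 slti  $2, $5, 13 ; 0/2/1/9/1/3
#3 and  $1, $1, $1 ; 0/2/1/9/1/3
#4 add  $4, $4, $5 ; 0/2/1/9/4/3
#5 bne  $2, $1, L7 ; 0/2/1/9/4/3 ; →target
#6 xori  $2, $1, 2 ; 0/2/0/9/4/3
#7 addi  $4, $5, 6 ; 0/2/0/9/9/3
#8 nor  $1, $4, $1 ; 0/65524/0/9/9/3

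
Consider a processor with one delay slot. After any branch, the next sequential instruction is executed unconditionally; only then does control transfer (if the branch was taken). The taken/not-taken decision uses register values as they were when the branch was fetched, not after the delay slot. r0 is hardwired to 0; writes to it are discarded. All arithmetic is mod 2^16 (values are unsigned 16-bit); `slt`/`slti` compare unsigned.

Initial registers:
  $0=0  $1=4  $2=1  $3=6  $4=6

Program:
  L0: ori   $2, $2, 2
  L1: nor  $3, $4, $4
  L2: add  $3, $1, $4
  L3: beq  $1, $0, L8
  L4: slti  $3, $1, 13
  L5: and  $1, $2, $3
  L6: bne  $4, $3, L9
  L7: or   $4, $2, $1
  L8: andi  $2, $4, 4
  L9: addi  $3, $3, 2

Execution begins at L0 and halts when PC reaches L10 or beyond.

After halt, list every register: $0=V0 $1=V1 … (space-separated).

PC=0  ori   $2, $2, 2        | $0=0 $1=4 $2=3 $3=6 $4=6
PC=1  nor  $3, $4, $4        | $0=0 $1=4 $2=3 $3=65529 $4=6
PC=2  add  $3, $1, $4        | $0=0 $1=4 $2=3 $3=10 $4=6
PC=3  beq  $1, $0, L8        | $0=0 $1=4 $2=3 $3=10 $4=6  [not taken]
PC=4  slti  $3, $1, 13       | $0=0 $1=4 $2=3 $3=1 $4=6
PC=5  and  $1, $2, $3        | $0=0 $1=1 $2=3 $3=1 $4=6
PC=6  bne  $4, $3, L9        | $0=0 $1=1 $2=3 $3=1 $4=6  [TAKEN]
PC=7  or   $4, $2, $1        | $0=0 $1=1 $2=3 $3=1 $4=3
PC=9  addi  $3, $3, 2        | $0=0 $1=1 $2=3 $3=3 $4=3

$0=0 $1=1 $2=3 $3=3 $4=3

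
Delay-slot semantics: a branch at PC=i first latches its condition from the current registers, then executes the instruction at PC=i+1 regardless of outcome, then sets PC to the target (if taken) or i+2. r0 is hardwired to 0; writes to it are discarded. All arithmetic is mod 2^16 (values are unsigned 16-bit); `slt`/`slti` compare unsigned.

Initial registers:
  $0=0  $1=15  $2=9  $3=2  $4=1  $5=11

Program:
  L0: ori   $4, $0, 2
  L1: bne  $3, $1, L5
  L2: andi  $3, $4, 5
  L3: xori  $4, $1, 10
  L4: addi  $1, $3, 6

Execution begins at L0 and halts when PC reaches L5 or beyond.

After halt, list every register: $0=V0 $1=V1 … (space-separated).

$0=0 $1=15 $2=9 $3=0 $4=2 $5=11

[0] ori   $4, $0, 2  →  {$0:0, $1:15, $2:9, $3:2, $4:2, $5:11}
[1] bne  $3, $1, L5  →  {$0:0, $1:15, $2:9, $3:2, $4:2, $5:11}  ⟨branch taken⟩
[2] andi  $3, $4, 5  →  {$0:0, $1:15, $2:9, $3:0, $4:2, $5:11}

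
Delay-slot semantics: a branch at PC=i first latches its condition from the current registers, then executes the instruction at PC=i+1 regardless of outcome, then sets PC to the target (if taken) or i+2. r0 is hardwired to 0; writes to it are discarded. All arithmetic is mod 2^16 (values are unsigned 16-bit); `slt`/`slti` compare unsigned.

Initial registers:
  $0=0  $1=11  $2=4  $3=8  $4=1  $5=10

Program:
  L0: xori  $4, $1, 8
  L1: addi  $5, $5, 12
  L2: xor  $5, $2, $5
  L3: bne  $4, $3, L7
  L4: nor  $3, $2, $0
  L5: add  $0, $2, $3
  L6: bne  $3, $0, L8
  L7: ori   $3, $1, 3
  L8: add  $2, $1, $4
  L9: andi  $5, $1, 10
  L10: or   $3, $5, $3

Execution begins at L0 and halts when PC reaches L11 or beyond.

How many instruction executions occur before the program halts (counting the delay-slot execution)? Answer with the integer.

9

PC=0  xori  $4, $1, 8        | $0=0 $1=11 $2=4 $3=8 $4=3 $5=10
PC=1  addi  $5, $5, 12       | $0=0 $1=11 $2=4 $3=8 $4=3 $5=22
PC=2  xor  $5, $2, $5        | $0=0 $1=11 $2=4 $3=8 $4=3 $5=18
PC=3  bne  $4, $3, L7        | $0=0 $1=11 $2=4 $3=8 $4=3 $5=18  [TAKEN]
PC=4  nor  $3, $2, $0        | $0=0 $1=11 $2=4 $3=65531 $4=3 $5=18
PC=7  ori   $3, $1, 3        | $0=0 $1=11 $2=4 $3=11 $4=3 $5=18
PC=8  add  $2, $1, $4        | $0=0 $1=11 $2=14 $3=11 $4=3 $5=18
PC=9  andi  $5, $1, 10       | $0=0 $1=11 $2=14 $3=11 $4=3 $5=10
PC=10 or   $3, $5, $3        | $0=0 $1=11 $2=14 $3=11 $4=3 $5=10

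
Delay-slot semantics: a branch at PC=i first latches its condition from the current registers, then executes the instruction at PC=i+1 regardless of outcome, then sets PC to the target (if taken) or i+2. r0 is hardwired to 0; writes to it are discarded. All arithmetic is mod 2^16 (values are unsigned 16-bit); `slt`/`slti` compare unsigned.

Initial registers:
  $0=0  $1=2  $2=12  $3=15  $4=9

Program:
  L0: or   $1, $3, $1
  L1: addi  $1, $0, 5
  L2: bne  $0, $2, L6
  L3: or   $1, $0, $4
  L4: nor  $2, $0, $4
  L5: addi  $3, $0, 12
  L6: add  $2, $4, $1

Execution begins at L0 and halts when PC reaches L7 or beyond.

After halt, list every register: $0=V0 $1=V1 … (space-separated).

$0=0 $1=9 $2=18 $3=15 $4=9

  step pc=0: or   $1, $3, $1  regs=(0,15,12,15,9)
  step pc=1: addi  $1, $0, 5  regs=(0,5,12,15,9)
  step pc=2: bne  $0, $2, L6  cond=T  regs=(0,5,12,15,9)
  step pc=3: or   $1, $0, $4  regs=(0,9,12,15,9)
  step pc=6: add  $2, $4, $1  regs=(0,9,18,15,9)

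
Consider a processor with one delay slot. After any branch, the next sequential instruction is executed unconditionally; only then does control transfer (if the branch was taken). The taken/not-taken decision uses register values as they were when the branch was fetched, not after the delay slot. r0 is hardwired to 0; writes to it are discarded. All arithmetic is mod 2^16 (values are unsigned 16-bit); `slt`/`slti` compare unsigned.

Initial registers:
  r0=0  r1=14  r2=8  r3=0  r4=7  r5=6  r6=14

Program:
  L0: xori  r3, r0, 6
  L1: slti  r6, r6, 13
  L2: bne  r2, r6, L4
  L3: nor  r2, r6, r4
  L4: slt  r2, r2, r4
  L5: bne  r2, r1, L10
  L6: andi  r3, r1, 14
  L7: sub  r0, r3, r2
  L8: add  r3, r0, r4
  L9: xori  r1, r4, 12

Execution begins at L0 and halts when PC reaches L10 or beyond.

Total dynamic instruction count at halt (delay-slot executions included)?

7

#0 xori  r3, r0, 6 ; 0/14/8/6/7/6/14
#1 slti  r6, r6, 13 ; 0/14/8/6/7/6/0
#2 bne  r2, r6, L4 ; 0/14/8/6/7/6/0 ; →target
#3 nor  r2, r6, r4 ; 0/14/65528/6/7/6/0
#4 slt  r2, r2, r4 ; 0/14/0/6/7/6/0
#5 bne  r2, r1, L10 ; 0/14/0/6/7/6/0 ; →target
#6 andi  r3, r1, 14 ; 0/14/0/14/7/6/0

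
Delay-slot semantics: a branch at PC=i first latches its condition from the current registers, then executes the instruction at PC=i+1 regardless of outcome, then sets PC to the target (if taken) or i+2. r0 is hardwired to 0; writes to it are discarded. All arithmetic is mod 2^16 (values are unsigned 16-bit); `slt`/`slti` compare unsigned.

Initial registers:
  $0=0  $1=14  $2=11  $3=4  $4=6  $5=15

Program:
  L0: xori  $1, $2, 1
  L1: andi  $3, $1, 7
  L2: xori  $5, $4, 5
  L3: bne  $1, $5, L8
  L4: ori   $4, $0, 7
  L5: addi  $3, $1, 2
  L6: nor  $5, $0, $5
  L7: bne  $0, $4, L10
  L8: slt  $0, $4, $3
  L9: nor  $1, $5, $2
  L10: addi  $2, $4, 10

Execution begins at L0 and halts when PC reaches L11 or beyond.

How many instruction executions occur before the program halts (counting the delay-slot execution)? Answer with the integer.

#0 xori  $1, $2, 1 ; 0/10/11/4/6/15
#1 andi  $3, $1, 7 ; 0/10/11/2/6/15
#2 xori  $5, $4, 5 ; 0/10/11/2/6/3
#3 bne  $1, $5, L8 ; 0/10/11/2/6/3 ; →target
#4 ori   $4, $0, 7 ; 0/10/11/2/7/3
#8 slt  $0, $4, $3 ; 0/10/11/2/7/3
#9 nor  $1, $5, $2 ; 0/65524/11/2/7/3
#10 addi  $2, $4, 10 ; 0/65524/17/2/7/3

8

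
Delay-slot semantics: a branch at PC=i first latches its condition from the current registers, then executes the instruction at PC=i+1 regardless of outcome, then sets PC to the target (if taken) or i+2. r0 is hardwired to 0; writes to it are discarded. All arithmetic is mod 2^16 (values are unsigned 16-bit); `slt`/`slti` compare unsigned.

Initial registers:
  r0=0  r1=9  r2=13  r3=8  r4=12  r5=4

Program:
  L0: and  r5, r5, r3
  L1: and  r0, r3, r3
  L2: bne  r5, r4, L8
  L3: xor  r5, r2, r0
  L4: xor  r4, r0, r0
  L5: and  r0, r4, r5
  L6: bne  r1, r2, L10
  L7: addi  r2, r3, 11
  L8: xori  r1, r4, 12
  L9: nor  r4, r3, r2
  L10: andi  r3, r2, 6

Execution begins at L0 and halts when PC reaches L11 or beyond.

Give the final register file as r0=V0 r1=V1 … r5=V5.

[0] and  r5, r5, r3  →  {r0:0, r1:9, r2:13, r3:8, r4:12, r5:0}
[1] and  r0, r3, r3  →  {r0:0, r1:9, r2:13, r3:8, r4:12, r5:0}
[2] bne  r5, r4, L8  →  {r0:0, r1:9, r2:13, r3:8, r4:12, r5:0}  ⟨branch taken⟩
[3] xor  r5, r2, r0  →  {r0:0, r1:9, r2:13, r3:8, r4:12, r5:13}
[8] xori  r1, r4, 12  →  {r0:0, r1:0, r2:13, r3:8, r4:12, r5:13}
[9] nor  r4, r3, r2  →  {r0:0, r1:0, r2:13, r3:8, r4:65522, r5:13}
[10] andi  r3, r2, 6  →  {r0:0, r1:0, r2:13, r3:4, r4:65522, r5:13}

r0=0 r1=0 r2=13 r3=4 r4=65522 r5=13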